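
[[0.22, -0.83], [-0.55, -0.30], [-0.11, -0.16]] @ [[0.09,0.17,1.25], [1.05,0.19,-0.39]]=[[-0.85, -0.12, 0.60],[-0.36, -0.15, -0.57],[-0.18, -0.05, -0.08]]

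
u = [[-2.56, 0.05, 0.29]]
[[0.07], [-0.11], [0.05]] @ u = [[-0.18, 0.00, 0.02], [0.28, -0.01, -0.03], [-0.13, 0.00, 0.01]]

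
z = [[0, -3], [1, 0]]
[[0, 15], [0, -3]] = z @ [[0, -3], [0, -5]]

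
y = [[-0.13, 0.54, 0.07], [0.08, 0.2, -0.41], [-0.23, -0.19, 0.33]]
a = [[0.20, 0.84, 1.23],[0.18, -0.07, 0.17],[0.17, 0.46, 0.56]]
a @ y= [[-0.24,0.04,0.08], [-0.07,0.05,0.10], [-0.11,0.08,0.01]]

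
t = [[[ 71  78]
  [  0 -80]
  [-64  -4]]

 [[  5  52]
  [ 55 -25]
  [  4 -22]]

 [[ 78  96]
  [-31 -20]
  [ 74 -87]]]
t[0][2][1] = -4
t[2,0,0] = 78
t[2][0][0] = 78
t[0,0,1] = 78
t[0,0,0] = 71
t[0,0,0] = 71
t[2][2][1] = -87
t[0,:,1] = [78, -80, -4]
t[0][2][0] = -64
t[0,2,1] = -4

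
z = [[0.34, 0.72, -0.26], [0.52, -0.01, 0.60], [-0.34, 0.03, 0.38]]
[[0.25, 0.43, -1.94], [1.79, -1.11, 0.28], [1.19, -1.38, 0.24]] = z @ [[0.0, 0.96, -0.22], [1.44, -0.83, -2.37], [3.01, -2.70, 0.62]]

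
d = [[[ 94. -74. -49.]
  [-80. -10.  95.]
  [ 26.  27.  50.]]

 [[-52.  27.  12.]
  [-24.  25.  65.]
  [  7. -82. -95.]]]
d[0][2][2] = 50.0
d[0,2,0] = 26.0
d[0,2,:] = [26.0, 27.0, 50.0]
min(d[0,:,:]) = -80.0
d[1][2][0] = 7.0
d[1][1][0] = -24.0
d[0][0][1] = -74.0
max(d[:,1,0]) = -24.0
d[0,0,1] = -74.0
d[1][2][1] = -82.0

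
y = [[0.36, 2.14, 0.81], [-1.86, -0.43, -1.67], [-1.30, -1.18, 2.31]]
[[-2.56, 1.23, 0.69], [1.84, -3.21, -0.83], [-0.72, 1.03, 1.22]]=y @ [[-0.07, 0.85, -0.08],  [-0.88, 0.07, 0.13],  [-0.80, 0.96, 0.55]]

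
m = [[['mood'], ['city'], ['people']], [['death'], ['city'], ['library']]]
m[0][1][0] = 'city'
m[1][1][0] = 'city'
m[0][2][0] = 'people'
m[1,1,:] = ['city']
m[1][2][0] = 'library'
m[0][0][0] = 'mood'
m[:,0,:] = [['mood'], ['death']]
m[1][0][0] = 'death'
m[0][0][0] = 'mood'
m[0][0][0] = 'mood'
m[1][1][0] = 'city'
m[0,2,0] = 'people'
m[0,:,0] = ['mood', 'city', 'people']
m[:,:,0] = [['mood', 'city', 'people'], ['death', 'city', 'library']]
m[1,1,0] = 'city'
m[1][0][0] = 'death'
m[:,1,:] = [['city'], ['city']]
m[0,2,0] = 'people'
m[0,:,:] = [['mood'], ['city'], ['people']]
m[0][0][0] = 'mood'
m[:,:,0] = [['mood', 'city', 'people'], ['death', 'city', 'library']]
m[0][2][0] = 'people'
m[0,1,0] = 'city'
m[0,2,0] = 'people'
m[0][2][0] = 'people'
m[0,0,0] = 'mood'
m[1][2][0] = 'library'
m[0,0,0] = 'mood'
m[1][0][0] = 'death'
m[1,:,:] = [['death'], ['city'], ['library']]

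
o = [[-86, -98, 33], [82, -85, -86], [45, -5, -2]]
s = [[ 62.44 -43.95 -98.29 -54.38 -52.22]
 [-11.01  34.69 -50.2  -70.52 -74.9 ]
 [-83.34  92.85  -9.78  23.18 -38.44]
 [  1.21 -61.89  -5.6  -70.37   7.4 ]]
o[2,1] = -5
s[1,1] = 34.69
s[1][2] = -50.2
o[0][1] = -98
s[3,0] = 1.21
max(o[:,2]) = 33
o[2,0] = 45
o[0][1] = -98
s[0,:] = [62.44, -43.95, -98.29, -54.38, -52.22]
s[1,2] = -50.2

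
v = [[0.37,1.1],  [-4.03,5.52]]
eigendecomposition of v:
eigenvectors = [[-0.71,  -0.26], [-0.7,  -0.97]]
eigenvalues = [1.46, 4.43]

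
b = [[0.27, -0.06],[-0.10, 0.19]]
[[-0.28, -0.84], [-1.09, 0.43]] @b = [[0.01, -0.14],[-0.34, 0.15]]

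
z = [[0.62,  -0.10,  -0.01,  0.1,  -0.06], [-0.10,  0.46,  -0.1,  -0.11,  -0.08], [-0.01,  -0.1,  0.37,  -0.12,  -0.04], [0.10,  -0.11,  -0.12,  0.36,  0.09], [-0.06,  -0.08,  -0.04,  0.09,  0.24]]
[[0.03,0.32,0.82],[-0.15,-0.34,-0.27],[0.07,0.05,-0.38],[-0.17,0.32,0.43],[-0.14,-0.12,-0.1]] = z @ [[-0.02,0.17,1.04], [-0.63,-0.59,-0.59], [-0.23,0.2,-1.06], [-0.57,0.99,0.56], [-0.61,-1.01,-0.75]]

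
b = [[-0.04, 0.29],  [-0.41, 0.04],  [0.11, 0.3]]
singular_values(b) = [0.43, 0.42]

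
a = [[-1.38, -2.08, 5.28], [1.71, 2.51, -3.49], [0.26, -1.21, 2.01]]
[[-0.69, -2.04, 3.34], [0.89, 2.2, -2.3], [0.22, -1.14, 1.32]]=a@[[0.6, -0.04, 0.01],[-0.04, 0.78, -0.09],[0.01, -0.09, 0.6]]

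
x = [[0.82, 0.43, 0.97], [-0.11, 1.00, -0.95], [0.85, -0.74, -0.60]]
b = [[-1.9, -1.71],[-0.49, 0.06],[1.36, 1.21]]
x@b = [[-0.45, -0.20],  [-1.57, -0.90],  [-2.07, -2.22]]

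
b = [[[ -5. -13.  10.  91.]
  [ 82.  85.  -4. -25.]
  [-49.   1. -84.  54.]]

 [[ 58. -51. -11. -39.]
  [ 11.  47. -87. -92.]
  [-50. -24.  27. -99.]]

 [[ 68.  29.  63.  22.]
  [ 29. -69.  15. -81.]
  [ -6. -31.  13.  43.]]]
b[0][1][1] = 85.0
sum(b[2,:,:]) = 95.0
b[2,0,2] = 63.0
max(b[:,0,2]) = 63.0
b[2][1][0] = 29.0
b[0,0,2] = 10.0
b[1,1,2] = -87.0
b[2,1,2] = 15.0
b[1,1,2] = -87.0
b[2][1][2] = 15.0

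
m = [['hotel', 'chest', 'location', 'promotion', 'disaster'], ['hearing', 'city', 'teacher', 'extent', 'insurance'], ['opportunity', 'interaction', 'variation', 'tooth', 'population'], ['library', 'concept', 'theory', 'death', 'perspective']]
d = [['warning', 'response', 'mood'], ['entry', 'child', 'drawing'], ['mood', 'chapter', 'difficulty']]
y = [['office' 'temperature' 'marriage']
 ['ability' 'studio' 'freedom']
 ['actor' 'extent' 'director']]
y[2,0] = 'actor'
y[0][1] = 'temperature'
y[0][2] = 'marriage'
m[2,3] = 'tooth'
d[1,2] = 'drawing'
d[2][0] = 'mood'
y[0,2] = 'marriage'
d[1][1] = 'child'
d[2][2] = 'difficulty'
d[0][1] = 'response'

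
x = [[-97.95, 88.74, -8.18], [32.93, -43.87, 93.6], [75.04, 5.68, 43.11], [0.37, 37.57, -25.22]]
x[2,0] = 75.04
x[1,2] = 93.6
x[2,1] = 5.68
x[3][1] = 37.57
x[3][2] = -25.22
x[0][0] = -97.95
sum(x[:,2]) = 103.30999999999997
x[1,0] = 32.93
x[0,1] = 88.74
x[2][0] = 75.04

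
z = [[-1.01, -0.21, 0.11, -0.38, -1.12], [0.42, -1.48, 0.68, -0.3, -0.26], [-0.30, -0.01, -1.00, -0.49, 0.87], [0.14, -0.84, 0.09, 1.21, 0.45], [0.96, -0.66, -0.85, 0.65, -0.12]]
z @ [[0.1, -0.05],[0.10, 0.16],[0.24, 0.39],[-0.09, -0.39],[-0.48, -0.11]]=[[0.48, 0.33], [0.21, 0.15], [-0.64, -0.28], [-0.37, -0.63], [-0.17, -0.73]]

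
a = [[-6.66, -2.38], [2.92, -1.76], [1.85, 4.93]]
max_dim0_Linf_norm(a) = 6.66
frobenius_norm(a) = 9.45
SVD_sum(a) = [[-6.04, -3.46], [1.44, 0.82], [3.52, 2.02]] + [[-0.62, 1.08], [1.48, -2.58], [-1.67, 2.91]]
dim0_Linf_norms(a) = [6.66, 4.93]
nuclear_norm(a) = 12.88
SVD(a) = [[-0.85,0.27], [0.20,-0.64], [0.49,0.72]] @ diag([8.226218262963698, 4.658404564878683]) @ [[0.87,0.5], [-0.5,0.87]]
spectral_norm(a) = 8.23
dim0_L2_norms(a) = [7.5, 5.75]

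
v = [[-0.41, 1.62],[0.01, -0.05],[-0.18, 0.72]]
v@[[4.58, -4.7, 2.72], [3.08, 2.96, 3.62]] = [[3.11, 6.72, 4.75], [-0.11, -0.20, -0.15], [1.39, 2.98, 2.12]]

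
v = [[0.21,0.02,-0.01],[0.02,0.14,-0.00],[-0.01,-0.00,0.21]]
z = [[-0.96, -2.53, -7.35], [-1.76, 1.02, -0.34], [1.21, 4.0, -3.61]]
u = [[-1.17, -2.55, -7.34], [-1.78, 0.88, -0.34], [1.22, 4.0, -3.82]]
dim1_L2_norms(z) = [7.83, 2.06, 5.52]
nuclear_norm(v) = 0.56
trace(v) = 0.56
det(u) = 80.88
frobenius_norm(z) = 9.80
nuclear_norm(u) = 15.26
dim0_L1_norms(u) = [4.17, 7.43, 11.5]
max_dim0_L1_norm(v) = 0.24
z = v + u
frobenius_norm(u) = 9.89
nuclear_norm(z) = 15.15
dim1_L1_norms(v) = [0.24, 0.16, 0.22]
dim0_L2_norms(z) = [2.34, 4.84, 8.2]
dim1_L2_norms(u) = [7.86, 2.01, 5.66]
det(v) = 0.01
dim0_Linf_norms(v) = [0.21, 0.14, 0.21]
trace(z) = -3.55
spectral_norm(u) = 8.32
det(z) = 80.16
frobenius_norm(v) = 0.33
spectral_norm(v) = 0.22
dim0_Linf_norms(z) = [1.76, 4.0, 7.35]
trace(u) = -4.11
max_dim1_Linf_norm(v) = 0.21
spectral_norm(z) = 8.23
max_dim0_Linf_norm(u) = 7.34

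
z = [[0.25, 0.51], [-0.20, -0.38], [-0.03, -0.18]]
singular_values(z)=[0.73, 0.05]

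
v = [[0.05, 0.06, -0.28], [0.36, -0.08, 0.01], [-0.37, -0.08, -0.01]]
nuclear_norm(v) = 0.92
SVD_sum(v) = [[0.06, 0.0, -0.00],  [0.36, 0.01, -0.01],  [-0.37, -0.01, 0.01]] + [[-0.01, 0.07, -0.28], [0.00, -0.01, 0.04], [-0.0, 0.00, -0.00]] + [[0.0,-0.01,-0.00], [0.0,-0.08,-0.02], [0.0,-0.07,-0.02]]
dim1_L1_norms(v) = [0.39, 0.45, 0.46]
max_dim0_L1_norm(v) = 0.78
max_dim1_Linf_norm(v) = 0.37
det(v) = 0.02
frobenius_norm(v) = 0.60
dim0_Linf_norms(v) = [0.37, 0.08, 0.28]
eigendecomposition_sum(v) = [[0.21, 0.05, -0.14], [0.15, 0.04, -0.1], [-0.22, -0.05, 0.15]] + [[-0.17, -0.02, -0.18], [0.31, 0.03, 0.31], [-0.14, -0.01, -0.14]] + [[0.02, 0.03, 0.04],  [-0.10, -0.15, -0.20],  [-0.01, -0.01, -0.02]]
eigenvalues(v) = [0.39, -0.29, -0.15]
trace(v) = -0.04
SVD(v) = [[-0.12, 0.99, 0.10], [-0.69, -0.15, 0.71], [0.71, 0.02, 0.7]] @ diag([0.518952827987494, 0.28731829341164355, 0.11016424372183188]) @ [[-1.00, -0.02, 0.04], [-0.04, 0.24, -0.97], [0.01, -0.97, -0.24]]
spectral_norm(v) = 0.52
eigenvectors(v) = [[-0.61, -0.45, -0.18], [-0.45, 0.81, 0.98], [0.65, -0.37, 0.08]]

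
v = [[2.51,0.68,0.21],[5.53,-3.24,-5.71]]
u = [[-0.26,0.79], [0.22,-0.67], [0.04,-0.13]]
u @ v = [[3.72, -2.74, -4.57], [-3.15, 2.32, 3.87], [-0.62, 0.45, 0.75]]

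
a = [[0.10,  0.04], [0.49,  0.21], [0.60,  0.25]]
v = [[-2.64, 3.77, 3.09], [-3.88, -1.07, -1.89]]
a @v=[[-0.42, 0.33, 0.23], [-2.11, 1.62, 1.12], [-2.55, 1.99, 1.38]]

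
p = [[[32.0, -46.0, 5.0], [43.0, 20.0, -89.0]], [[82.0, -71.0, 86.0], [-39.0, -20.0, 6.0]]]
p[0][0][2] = 5.0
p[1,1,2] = 6.0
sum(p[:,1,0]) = 4.0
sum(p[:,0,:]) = 88.0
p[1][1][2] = 6.0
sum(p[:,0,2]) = 91.0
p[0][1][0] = 43.0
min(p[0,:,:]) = -89.0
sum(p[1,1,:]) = -53.0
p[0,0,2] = 5.0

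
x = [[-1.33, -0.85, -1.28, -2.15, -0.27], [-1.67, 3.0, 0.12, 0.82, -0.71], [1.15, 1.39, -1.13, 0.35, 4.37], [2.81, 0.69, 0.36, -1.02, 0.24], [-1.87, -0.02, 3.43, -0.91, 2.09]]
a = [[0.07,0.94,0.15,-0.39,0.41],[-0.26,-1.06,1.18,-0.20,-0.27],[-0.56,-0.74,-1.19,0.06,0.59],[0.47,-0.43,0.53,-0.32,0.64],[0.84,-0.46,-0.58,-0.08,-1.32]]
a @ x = [[-3.35, 2.69, 1.12, 0.7, 0.73],  [3.42, -1.45, -2.13, 0.55, 5.37],  [-0.32, -3.37, 4.02, -0.42, -3.28],  [-1.39, -1.19, 0.83, -1.43, 3.76],  [1.23, -2.93, -5.03, -1.10, -5.21]]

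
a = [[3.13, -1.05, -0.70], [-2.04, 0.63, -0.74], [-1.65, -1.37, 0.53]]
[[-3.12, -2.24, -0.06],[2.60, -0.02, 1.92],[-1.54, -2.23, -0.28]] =a @[[-0.58, 0.17, -0.36],[1.61, 1.87, 0.03],[-0.55, 1.15, -1.57]]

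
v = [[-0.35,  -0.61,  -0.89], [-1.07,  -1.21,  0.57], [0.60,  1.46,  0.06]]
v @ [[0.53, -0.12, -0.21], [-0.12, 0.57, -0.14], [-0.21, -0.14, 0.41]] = [[0.07, -0.18, -0.21], [-0.54, -0.64, 0.63], [0.13, 0.75, -0.31]]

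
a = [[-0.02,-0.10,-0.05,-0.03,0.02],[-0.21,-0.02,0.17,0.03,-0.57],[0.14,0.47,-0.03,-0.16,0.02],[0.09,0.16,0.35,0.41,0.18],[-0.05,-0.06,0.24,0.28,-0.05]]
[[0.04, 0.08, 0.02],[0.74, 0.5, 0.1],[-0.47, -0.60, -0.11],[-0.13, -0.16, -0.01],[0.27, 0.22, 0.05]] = a @ [[-1.72, 0.09, -0.80], [-0.35, -1.25, -0.05], [0.17, 0.53, 0.31], [0.32, -0.06, -0.19], [-0.59, -0.71, 0.21]]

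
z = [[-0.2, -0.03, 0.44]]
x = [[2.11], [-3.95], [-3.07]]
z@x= [[-1.65]]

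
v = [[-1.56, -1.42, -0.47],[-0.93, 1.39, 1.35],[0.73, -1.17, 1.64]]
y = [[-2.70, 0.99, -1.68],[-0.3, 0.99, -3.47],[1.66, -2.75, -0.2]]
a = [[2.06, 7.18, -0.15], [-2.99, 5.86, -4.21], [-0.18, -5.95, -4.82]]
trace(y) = -1.91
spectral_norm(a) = 11.02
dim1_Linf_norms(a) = [7.18, 5.86, 5.95]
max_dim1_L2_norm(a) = 7.81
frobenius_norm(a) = 13.25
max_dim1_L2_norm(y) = 3.62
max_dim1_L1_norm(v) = 3.67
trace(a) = 3.10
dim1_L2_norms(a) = [7.47, 7.81, 7.66]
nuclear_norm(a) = 20.63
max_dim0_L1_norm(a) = 18.99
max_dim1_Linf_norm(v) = 1.64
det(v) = -9.62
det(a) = -210.65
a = y @ v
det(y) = 21.91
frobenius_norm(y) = 5.88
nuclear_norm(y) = 9.34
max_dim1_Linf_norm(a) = 7.18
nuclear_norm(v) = 6.42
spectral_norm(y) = 4.81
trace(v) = 1.47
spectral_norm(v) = 2.41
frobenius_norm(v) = 3.73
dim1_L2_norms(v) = [2.16, 2.15, 2.14]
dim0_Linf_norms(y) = [2.7, 2.75, 3.47]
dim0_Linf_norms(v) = [1.56, 1.42, 1.64]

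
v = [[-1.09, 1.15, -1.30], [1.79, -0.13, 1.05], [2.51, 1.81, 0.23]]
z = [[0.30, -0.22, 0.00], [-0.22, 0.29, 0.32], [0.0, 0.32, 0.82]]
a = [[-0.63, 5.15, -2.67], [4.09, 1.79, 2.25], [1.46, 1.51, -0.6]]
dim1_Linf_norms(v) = [1.3, 1.79, 2.51]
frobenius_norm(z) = 1.07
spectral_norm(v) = 3.60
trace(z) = 1.41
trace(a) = 0.56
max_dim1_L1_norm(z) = 1.14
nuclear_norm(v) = 5.88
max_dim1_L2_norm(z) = 0.88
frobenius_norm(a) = 7.99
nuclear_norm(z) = 1.41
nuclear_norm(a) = 11.94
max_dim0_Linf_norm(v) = 2.51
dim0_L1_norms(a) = [6.18, 8.45, 5.52]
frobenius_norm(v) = 4.26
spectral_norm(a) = 6.08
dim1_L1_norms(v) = [3.54, 2.97, 4.55]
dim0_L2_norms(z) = [0.37, 0.48, 0.88]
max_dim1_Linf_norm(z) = 0.82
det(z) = 0.00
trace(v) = -0.99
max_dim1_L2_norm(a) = 5.84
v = z @ a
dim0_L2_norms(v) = [3.27, 2.15, 1.69]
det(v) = 0.03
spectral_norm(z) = 0.98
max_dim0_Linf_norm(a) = 5.15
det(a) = 22.86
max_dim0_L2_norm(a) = 5.66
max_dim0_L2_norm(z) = 0.88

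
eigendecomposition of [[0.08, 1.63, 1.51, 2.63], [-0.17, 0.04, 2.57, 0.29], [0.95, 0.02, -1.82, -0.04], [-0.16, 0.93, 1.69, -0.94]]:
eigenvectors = [[0.89+0.00j, 0.61+0.00j, 0.61-0.00j, (0.25+0j)], [(0.32+0j), (-0.39+0.38j), (-0.39-0.38j), (-0.84+0j)], [0.24+0.00j, 0.11-0.44j, (0.11+0.44j), (0.46+0j)], [(0.21+0j), -0.19+0.30j, (-0.19-0.3j), (0.12+0j)]]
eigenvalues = [(1.7+0j), (-1.49+1.22j), (-1.49-1.22j), (-1.35+0j)]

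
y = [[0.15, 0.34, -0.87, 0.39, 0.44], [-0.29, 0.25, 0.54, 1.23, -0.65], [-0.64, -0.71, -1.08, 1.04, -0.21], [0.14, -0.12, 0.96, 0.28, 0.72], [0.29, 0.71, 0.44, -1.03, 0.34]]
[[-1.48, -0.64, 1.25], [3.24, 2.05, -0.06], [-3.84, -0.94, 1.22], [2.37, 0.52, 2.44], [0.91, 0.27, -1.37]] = y@[[3.15, -0.22, 1.09], [0.96, 1.03, -1.21], [2.63, 1.03, 0.11], [1.39, 0.6, 1.58], [-1.21, -0.67, 2.22]]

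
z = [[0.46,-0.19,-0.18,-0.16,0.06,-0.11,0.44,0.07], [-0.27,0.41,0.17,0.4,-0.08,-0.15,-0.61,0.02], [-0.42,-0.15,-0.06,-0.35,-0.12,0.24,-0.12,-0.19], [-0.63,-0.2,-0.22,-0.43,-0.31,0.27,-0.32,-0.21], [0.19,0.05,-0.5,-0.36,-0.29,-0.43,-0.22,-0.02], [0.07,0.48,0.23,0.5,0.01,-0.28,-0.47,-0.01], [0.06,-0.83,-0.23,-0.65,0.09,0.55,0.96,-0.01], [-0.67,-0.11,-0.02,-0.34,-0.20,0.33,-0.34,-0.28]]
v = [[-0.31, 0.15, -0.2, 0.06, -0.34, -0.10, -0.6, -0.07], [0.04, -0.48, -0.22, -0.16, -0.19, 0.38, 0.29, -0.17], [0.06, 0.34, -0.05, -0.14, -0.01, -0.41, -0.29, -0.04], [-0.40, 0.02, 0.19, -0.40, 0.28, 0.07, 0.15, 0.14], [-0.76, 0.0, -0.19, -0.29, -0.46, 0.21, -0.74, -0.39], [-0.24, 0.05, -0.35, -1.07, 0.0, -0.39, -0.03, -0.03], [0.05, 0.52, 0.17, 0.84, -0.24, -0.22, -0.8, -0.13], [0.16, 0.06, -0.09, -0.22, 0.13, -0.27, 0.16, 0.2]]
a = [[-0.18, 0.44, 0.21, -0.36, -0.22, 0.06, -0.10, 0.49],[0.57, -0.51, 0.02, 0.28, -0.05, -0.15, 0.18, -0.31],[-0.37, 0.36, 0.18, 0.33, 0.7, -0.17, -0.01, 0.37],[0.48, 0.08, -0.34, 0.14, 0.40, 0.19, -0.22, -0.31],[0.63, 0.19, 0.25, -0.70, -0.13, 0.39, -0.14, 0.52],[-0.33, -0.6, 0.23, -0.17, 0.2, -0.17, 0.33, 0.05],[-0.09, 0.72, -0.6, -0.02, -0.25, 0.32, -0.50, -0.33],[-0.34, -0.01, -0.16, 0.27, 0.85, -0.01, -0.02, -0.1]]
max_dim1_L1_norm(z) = 3.38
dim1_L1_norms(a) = [2.06, 2.07, 2.49, 2.16, 2.95, 2.08, 2.83, 1.76]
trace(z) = 0.49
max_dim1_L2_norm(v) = 1.33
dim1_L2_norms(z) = [0.72, 0.91, 0.67, 0.99, 0.86, 0.92, 1.55, 0.96]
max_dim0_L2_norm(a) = 1.24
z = a @ v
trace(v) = -2.69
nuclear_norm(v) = 5.31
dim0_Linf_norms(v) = [0.76, 0.52, 0.35, 1.07, 0.46, 0.41, 0.8, 0.39]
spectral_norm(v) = 1.76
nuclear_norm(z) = 4.81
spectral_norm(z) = 2.07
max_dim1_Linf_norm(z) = 0.96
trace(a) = -1.27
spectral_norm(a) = 1.63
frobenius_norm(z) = 2.77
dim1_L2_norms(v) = [0.81, 0.77, 0.63, 0.69, 1.29, 1.22, 1.33, 0.49]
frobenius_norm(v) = 2.70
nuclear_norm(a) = 6.01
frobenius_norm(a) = 2.80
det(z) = 0.00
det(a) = -0.00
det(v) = 0.00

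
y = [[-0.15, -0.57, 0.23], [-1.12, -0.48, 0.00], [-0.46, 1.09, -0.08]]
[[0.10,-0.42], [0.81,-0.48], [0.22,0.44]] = y @ [[-0.68,0.23],  [-0.10,0.46],  [-0.25,-0.55]]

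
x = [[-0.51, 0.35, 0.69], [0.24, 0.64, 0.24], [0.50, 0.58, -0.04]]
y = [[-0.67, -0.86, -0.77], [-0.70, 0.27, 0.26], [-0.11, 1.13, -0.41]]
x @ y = [[0.02, 1.31, 0.20], [-0.64, 0.24, -0.12], [-0.74, -0.32, -0.22]]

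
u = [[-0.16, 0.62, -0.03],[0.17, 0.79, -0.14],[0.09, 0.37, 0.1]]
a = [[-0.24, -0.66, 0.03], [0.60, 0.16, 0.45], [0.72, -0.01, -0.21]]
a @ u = [[-0.07, -0.66, 0.10], [-0.03, 0.66, 0.00], [-0.14, 0.36, -0.04]]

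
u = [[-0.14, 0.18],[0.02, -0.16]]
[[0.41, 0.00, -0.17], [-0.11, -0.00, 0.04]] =u@[[-2.51, -0.03, 1.04], [0.35, 0.00, -0.14]]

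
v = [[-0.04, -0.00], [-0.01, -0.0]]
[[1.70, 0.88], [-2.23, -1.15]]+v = [[1.66, 0.88],[-2.24, -1.15]]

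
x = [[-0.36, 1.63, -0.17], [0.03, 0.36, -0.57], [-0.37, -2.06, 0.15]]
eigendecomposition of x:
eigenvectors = [[(0.45+0j), (-0.86+0j), (-0.86-0j)], [(0.42+0j), 0.18-0.18j, 0.18+0.18j], [-0.79+0.00j, (0.18-0.4j), (0.18+0.4j)]]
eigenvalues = [(1.46+0j), (-0.66+0.26j), (-0.66-0.26j)]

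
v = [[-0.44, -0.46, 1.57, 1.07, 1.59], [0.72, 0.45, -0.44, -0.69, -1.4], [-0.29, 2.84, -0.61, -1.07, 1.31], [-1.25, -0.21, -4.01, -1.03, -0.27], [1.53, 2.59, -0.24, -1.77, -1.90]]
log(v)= [[-5.25,0.81,3.81,-1.97,-4.65], [0.38,-2.13,-2.15,-0.06,1.87], [1.98,0.87,0.46,1.57,2.15], [-3.19,-6.59,-2.42,0.55,3.88], [-2.95,4.41,0.42,-2.47,-2.41]]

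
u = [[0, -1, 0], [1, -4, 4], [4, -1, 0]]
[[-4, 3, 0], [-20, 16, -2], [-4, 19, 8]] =u @ [[0, 4, 2], [4, -3, 0], [-1, 0, -1]]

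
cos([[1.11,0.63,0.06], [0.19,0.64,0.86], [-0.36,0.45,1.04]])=[[0.39, -0.45, -0.2],  [-0.05, 0.61, -0.59],  [0.27, -0.24, 0.37]]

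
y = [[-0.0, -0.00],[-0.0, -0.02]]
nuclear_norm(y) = 0.02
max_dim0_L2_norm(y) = 0.02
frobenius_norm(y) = 0.02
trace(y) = -0.02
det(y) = 0.00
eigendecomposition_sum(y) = [[-0.00, -0.0], [-0.00, -0.00]] + [[-0.00, -0.0], [-0.00, -0.02]]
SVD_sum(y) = [[0.00, 0.00],[0.00, -0.02]] + [[-0.0, -0.00], [-0.00, -0.00]]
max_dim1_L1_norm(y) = 0.02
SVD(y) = [[0.00, 1.0],[1.00, 0.00]] @ diag([0.02, -0.0]) @ [[-0.00,-1.0],[1.0,0.0]]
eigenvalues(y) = [-0.0, -0.02]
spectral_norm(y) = 0.02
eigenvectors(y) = [[1.00, 0.0], [0.00, 1.0]]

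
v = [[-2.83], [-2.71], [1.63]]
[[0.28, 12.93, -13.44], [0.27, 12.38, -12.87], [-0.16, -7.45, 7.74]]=v@[[-0.1, -4.57, 4.75]]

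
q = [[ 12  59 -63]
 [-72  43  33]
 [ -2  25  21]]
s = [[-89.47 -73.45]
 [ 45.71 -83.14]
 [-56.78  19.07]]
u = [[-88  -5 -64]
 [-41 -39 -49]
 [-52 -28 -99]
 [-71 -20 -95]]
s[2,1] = 19.07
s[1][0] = 45.71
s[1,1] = -83.14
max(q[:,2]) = 33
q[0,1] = 59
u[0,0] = -88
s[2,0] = -56.78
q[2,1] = 25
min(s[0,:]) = -89.47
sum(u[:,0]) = -252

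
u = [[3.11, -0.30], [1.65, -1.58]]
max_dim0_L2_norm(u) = 3.52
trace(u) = 1.53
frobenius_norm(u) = 3.87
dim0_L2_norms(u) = [3.52, 1.61]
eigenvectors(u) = [[0.94, 0.07], [0.34, 1.00]]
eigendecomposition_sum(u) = [[3.07,-0.2], [1.11,-0.07]] + [[0.04, -0.1],  [0.54, -1.51]]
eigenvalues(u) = [3.0, -1.47]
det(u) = -4.42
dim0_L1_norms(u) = [4.76, 1.88]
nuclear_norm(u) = 4.88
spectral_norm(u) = 3.68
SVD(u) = [[-0.83, -0.56], [-0.56, 0.83]] @ diag([3.6795093083925665, 1.2009210005043855]) @ [[-0.95, 0.31], [-0.31, -0.95]]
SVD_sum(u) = [[2.9, -0.94],[1.96, -0.63]] + [[0.21, 0.64], [-0.31, -0.95]]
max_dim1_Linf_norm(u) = 3.11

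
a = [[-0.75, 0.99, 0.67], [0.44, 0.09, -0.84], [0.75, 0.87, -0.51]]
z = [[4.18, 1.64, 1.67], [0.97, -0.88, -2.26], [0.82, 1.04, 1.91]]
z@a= [[-1.16, 5.74, 0.57], [-2.81, -1.09, 2.54], [1.28, 2.57, -1.3]]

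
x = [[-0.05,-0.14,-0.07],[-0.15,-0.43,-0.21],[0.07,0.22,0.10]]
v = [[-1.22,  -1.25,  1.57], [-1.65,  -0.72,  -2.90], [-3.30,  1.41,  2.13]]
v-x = [[-1.17, -1.11, 1.64], [-1.50, -0.29, -2.69], [-3.37, 1.19, 2.03]]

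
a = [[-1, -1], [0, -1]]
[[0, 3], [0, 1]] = a @ [[0, -2], [0, -1]]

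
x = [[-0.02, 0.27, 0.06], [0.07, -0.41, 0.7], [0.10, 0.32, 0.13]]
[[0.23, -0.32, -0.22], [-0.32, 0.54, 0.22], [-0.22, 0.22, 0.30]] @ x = [[-0.05, 0.12, -0.24], [0.07, -0.24, 0.39], [0.05, -0.05, 0.18]]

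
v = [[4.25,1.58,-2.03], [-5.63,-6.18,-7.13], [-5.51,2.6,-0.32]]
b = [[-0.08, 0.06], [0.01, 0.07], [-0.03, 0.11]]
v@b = [[-0.26, 0.14],[0.6, -1.55],[0.48, -0.18]]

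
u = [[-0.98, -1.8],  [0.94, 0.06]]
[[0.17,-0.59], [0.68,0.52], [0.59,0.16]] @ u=[[-0.72, -0.34], [-0.18, -1.19], [-0.43, -1.05]]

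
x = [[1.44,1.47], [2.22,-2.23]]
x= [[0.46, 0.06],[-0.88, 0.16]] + [[0.98,1.41], [3.1,-2.39]]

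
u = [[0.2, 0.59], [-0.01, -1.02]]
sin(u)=[[0.2, 0.51], [-0.01, -0.85]]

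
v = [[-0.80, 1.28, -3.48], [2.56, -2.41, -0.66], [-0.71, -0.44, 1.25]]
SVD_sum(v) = [[-1.53, 2.0, -2.43], [0.89, -1.16, 1.41], [0.35, -0.46, 0.56]] + [[0.86, -0.57, -1.01],[1.75, -1.16, -2.05],[-0.67, 0.44, 0.78]] + [[-0.14, -0.15, -0.03],  [-0.08, -0.09, -0.02],  [-0.39, -0.42, -0.10]]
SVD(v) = [[-0.85,-0.42,0.33], [0.49,-0.85,0.19], [0.2,0.32,0.93]] @ diag([4.128492562715415, 3.4646999564670975, 0.630637273922502]) @ [[0.44, -0.57, 0.70],  [-0.60, 0.39, 0.70],  [-0.67, -0.72, -0.17]]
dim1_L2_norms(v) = [3.79, 3.58, 1.5]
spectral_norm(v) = 4.13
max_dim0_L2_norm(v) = 3.76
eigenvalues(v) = [-3.54, -0.99, 2.57]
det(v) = 9.02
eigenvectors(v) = [[0.40, -0.52, -0.72], [-0.92, -0.79, -0.44], [-0.03, -0.32, 0.54]]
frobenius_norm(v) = 5.43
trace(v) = -1.96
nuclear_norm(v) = 8.22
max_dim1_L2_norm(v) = 3.79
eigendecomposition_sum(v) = [[-1.16, 1.05, -0.70],[2.68, -2.42, 1.62],[0.07, -0.07, 0.04]] + [[-0.38, -0.15, -0.63], [-0.58, -0.22, -0.96], [-0.23, -0.09, -0.39]] + [[0.74,0.38,-2.15], [0.45,0.23,-1.32], [-0.55,-0.28,1.59]]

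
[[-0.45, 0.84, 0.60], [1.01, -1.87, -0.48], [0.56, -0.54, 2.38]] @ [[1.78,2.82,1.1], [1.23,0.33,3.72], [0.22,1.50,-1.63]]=[[0.36, -0.09, 1.65], [-0.61, 1.51, -5.06], [0.86, 4.97, -5.27]]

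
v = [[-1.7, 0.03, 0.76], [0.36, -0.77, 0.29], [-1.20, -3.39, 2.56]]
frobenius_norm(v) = 4.87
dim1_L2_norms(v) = [1.86, 0.9, 4.41]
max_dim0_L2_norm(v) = 3.48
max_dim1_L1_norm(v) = 7.15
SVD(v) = [[-0.21, 0.92, -0.34], [-0.14, -0.37, -0.92], [-0.97, -0.15, 0.21]] @ diag([4.556207704512322, 1.7325614177499706, 0.001512305116703411]) @ [[0.32, 0.74, -0.59], [-0.87, 0.47, 0.12], [0.37, 0.47, 0.8]]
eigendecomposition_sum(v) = [[-0.26, -0.73, 0.56],[-0.17, -0.48, 0.36],[-1.22, -3.37, 2.56]] + [[-1.43, 0.77, 0.2], [0.54, -0.29, -0.08], [0.02, -0.01, -0.00]] + [[-0.00,  -0.00,  0.0],[-0.0,  -0.0,  0.0],[-0.0,  -0.01,  0.0]]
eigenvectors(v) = [[-0.21,0.94,0.37],[-0.14,-0.35,0.48],[-0.97,-0.01,0.80]]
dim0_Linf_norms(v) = [1.7, 3.39, 2.56]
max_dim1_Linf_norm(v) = 3.39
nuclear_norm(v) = 6.29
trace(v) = 0.09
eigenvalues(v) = [1.82, -1.72, -0.0]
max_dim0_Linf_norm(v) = 3.39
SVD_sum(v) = [[-0.32,-0.72,0.57], [-0.2,-0.46,0.37], [-1.43,-3.27,2.59]] + [[-1.38, 0.75, 0.19],[0.56, -0.31, -0.08],[0.23, -0.12, -0.03]] + [[-0.0, -0.0, -0.00], [-0.00, -0.0, -0.0], [0.0, 0.00, 0.0]]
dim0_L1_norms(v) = [3.26, 4.19, 3.61]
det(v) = 0.01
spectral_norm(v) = 4.56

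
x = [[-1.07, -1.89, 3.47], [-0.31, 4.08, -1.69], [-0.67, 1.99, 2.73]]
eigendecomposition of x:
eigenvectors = [[(0.99+0j), 0.27-0.35j, 0.27+0.35j], [(0.11+0j), (0.28+0.53j), (0.28-0.53j)], [(0.13+0j), (0.67+0j), (0.67-0j)]]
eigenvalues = [(-0.83+0j), (3.28+1.9j), (3.28-1.9j)]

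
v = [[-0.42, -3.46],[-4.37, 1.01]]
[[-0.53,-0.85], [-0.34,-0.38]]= v@[[0.11, 0.14], [0.14, 0.23]]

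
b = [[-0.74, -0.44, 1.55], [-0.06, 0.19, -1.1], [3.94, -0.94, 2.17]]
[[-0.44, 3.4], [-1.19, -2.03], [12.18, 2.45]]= b@[[2.57, -0.51], [-0.02, -0.7], [0.94, 1.75]]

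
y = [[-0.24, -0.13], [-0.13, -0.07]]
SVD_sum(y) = [[-0.24,-0.13], [-0.13,-0.07]] + [[0.0,-0.00],[-0.00,0.00]]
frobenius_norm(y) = 0.31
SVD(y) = [[-0.88, -0.48], [-0.48, 0.88]] @ diag([0.31032224567009065, 0.0003222456700906798]) @ [[0.88, 0.48], [-0.48, 0.88]]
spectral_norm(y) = 0.31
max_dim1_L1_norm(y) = 0.37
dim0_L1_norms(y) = [0.37, 0.2]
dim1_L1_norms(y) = [0.37, 0.2]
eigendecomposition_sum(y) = [[-0.24, -0.13],[-0.13, -0.07]] + [[0.00, -0.0], [-0.00, 0.0]]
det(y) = -0.00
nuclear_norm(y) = 0.31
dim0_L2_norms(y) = [0.27, 0.15]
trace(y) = -0.31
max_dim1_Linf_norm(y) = 0.24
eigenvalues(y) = [-0.31, 0.0]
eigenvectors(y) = [[-0.88, 0.48], [-0.48, -0.88]]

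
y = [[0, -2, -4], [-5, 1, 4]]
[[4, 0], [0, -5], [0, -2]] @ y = [[0, -8, -16], [25, -5, -20], [10, -2, -8]]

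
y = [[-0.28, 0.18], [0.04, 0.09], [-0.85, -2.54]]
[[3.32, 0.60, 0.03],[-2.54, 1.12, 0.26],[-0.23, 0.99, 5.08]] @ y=[[-0.93, 0.58], [0.54, -1.02], [-4.21, -12.86]]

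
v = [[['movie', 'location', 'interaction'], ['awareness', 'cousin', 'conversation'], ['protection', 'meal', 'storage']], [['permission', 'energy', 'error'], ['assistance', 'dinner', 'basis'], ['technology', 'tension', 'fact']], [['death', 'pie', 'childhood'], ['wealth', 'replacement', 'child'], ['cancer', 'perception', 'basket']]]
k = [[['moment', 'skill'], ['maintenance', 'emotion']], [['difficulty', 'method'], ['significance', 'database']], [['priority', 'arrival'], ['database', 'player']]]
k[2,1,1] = 'player'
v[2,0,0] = 'death'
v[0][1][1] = 'cousin'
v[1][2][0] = 'technology'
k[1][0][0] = 'difficulty'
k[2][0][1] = 'arrival'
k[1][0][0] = 'difficulty'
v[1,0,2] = 'error'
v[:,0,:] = [['movie', 'location', 'interaction'], ['permission', 'energy', 'error'], ['death', 'pie', 'childhood']]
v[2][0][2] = 'childhood'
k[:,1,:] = [['maintenance', 'emotion'], ['significance', 'database'], ['database', 'player']]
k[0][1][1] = 'emotion'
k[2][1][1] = 'player'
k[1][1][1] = 'database'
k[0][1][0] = 'maintenance'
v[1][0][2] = 'error'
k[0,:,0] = ['moment', 'maintenance']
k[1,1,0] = 'significance'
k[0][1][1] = 'emotion'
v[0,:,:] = [['movie', 'location', 'interaction'], ['awareness', 'cousin', 'conversation'], ['protection', 'meal', 'storage']]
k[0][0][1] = 'skill'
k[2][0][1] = 'arrival'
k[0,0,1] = 'skill'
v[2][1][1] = 'replacement'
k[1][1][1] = 'database'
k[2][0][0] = 'priority'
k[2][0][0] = 'priority'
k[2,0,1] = 'arrival'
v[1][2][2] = 'fact'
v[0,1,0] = 'awareness'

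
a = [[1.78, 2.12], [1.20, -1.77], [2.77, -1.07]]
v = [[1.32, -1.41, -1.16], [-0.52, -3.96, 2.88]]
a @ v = [[1.25, -10.9, 4.04], [2.5, 5.32, -6.49], [4.21, 0.33, -6.29]]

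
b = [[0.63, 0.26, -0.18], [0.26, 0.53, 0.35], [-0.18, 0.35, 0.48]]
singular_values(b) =[0.89, 0.75, 0.0]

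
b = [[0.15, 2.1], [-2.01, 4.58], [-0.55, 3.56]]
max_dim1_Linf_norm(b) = 4.58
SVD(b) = [[-0.31, 0.68], [-0.77, -0.59], [-0.56, 0.44]] @ diag([6.4226816184554165, 1.0836331611550551]) @ [[0.28,  -0.96], [0.96,  0.28]]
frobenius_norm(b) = 6.51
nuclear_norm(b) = 7.51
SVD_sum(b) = [[-0.56, 1.89], [-1.4, 4.76], [-1.01, 3.43]] + [[0.71, 0.21],[-0.61, -0.18],[0.46, 0.13]]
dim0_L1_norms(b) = [2.71, 10.24]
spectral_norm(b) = 6.42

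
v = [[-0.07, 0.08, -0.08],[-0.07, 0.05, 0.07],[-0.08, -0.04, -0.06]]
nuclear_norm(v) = 0.34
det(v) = -0.00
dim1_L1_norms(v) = [0.23, 0.19, 0.18]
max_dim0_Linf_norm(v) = 0.08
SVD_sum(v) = [[-0.1, 0.05, -0.07], [-0.03, 0.01, -0.02], [-0.06, 0.03, -0.04]] + [[-0.00, 0.0, 0.00],[-0.03, 0.06, 0.08],[0.01, -0.03, -0.04]] + [[0.03, 0.03, -0.01],  [-0.02, -0.02, 0.01],  [-0.03, -0.04, 0.02]]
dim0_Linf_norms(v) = [0.08, 0.08, 0.08]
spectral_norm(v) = 0.15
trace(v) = -0.08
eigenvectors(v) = [[(0.72+0j), (0.16-0.49j), (0.16+0.49j)], [(0.01+0j), (0.73+0j), (0.73-0j)], [(0.69+0j), (-0.02+0.45j), (-0.02-0.45j)]]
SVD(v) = [[-0.83, 0.01, 0.56],[-0.23, 0.91, -0.36],[-0.51, -0.42, -0.75]] @ diag([0.15176436790825068, 0.11240179328993251, 0.07702865375051295]) @ [[0.76, -0.38, 0.53], [-0.27, 0.56, 0.78], [0.6, 0.73, -0.32]]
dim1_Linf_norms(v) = [0.08, 0.07, 0.08]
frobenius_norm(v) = 0.20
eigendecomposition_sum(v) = [[-0.07+0.00j, 0.01+0.00j, -0.08+0.00j], [-0.00+0.00j, 0j, -0.00+0.00j], [-0.07+0.00j, (0.01+0j), (-0.07+0j)]] + [[0.00+0.03j, (0.03-0.01j), -0.00-0.03j],[(-0.03+0.01j), (0.02+0.04j), (0.04-0.01j)],[-0.01-0.02j, -0.03+0.01j, 0.01+0.02j]] + [[-0.03j, 0.03+0.01j, (-0+0.03j)], [-0.03-0.01j, (0.02-0.04j), 0.04+0.01j], [-0.01+0.02j, -0.03-0.01j, 0.01-0.02j]]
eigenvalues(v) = [(-0.14+0j), (0.03+0.09j), (0.03-0.09j)]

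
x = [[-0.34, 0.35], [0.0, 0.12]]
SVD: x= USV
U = [[0.98, -0.18], [0.18, 0.98]]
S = [0.5, 0.08]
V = [[-0.67, 0.74],[0.74, 0.67]]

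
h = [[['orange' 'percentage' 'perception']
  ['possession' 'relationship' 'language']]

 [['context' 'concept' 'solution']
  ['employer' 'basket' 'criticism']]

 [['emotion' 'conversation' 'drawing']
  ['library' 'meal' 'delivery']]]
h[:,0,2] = ['perception', 'solution', 'drawing']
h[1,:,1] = ['concept', 'basket']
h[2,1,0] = 'library'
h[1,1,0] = 'employer'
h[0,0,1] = 'percentage'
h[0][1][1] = 'relationship'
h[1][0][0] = 'context'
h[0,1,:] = ['possession', 'relationship', 'language']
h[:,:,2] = [['perception', 'language'], ['solution', 'criticism'], ['drawing', 'delivery']]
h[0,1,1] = 'relationship'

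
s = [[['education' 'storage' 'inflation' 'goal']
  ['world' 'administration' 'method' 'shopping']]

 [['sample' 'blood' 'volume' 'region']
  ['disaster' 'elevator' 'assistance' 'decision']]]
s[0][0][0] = 'education'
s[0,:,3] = ['goal', 'shopping']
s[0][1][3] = 'shopping'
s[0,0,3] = 'goal'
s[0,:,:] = [['education', 'storage', 'inflation', 'goal'], ['world', 'administration', 'method', 'shopping']]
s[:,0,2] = ['inflation', 'volume']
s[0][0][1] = 'storage'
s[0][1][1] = 'administration'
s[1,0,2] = 'volume'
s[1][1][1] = 'elevator'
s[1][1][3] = 'decision'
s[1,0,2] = 'volume'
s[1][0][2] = 'volume'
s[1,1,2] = 'assistance'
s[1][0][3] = 'region'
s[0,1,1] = 'administration'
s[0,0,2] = 'inflation'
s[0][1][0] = 'world'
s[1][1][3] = 'decision'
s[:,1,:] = [['world', 'administration', 'method', 'shopping'], ['disaster', 'elevator', 'assistance', 'decision']]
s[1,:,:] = [['sample', 'blood', 'volume', 'region'], ['disaster', 'elevator', 'assistance', 'decision']]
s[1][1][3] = 'decision'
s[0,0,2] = 'inflation'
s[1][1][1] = 'elevator'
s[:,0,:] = [['education', 'storage', 'inflation', 'goal'], ['sample', 'blood', 'volume', 'region']]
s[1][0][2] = 'volume'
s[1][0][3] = 'region'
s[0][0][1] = 'storage'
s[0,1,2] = 'method'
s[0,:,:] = [['education', 'storage', 'inflation', 'goal'], ['world', 'administration', 'method', 'shopping']]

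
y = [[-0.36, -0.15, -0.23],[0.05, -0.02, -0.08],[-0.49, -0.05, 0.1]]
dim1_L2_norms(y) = [0.45, 0.1, 0.5]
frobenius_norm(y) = 0.68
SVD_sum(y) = [[-0.39,-0.09,-0.04],[0.03,0.01,0.00],[-0.46,-0.1,-0.05]] + [[0.03, -0.06, -0.19], [0.02, -0.03, -0.08], [-0.03, 0.05, 0.15]] + [[0.00, -0.0, 0.00],[-0.00, 0.00, -0.00],[-0.00, 0.00, -0.00]]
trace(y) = -0.28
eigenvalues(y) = [-0.54, 0.26, 0.0]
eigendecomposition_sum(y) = [[-0.41, -0.13, -0.16],[-0.01, -0.0, -0.0],[-0.32, -0.1, -0.13]] + [[0.05, -0.02, -0.07], [0.06, -0.02, -0.08], [-0.17, 0.05, 0.23]] + [[0.0, -0.00, -0.00], [-0.0, 0.00, 0.00], [0.00, -0.0, -0.00]]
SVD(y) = [[-0.65,-0.73,-0.22], [0.06,-0.33,0.94], [-0.76,0.6,0.25]] @ diag([0.6266385868450318, 0.27243971691586605, 0.0008259077819116476]) @ [[0.97, 0.21, 0.11], [-0.18, 0.32, 0.93], [-0.16, 0.92, -0.34]]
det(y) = -0.00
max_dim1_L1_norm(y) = 0.74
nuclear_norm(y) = 0.90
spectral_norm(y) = 0.63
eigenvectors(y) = [[0.79,-0.26,-0.16],[0.02,-0.31,0.92],[0.61,0.91,-0.35]]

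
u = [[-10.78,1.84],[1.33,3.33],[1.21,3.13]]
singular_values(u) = [10.99, 4.78]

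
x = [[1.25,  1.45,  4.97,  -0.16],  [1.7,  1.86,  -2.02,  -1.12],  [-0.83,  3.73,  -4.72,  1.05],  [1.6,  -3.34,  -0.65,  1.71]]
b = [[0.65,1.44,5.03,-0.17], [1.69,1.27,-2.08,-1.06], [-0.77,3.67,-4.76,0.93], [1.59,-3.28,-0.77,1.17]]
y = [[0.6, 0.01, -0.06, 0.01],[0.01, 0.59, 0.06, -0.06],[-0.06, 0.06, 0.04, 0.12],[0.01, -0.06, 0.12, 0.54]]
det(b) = 139.41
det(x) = 197.32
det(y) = -0.00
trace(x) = 0.10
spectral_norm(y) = 0.63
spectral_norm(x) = 7.61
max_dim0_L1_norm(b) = 12.64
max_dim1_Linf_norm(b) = 5.03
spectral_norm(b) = 7.55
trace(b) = -1.67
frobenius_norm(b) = 9.52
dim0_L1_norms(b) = [4.7, 9.66, 12.64, 3.33]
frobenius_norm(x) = 9.75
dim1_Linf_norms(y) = [0.6, 0.59, 0.12, 0.54]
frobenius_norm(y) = 1.03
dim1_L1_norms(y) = [0.68, 0.72, 0.28, 0.73]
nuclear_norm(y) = 1.77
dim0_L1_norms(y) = [0.68, 0.72, 0.28, 0.73]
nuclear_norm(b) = 16.52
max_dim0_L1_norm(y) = 0.73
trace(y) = 1.77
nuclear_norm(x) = 17.31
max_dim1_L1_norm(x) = 10.33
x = y + b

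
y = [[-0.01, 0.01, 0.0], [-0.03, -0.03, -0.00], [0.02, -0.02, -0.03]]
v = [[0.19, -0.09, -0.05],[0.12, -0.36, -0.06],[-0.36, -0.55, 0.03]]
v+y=[[0.18,-0.08,-0.05], [0.09,-0.39,-0.06], [-0.34,-0.57,0.00]]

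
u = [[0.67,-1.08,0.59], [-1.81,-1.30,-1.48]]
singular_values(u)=[2.69, 1.37]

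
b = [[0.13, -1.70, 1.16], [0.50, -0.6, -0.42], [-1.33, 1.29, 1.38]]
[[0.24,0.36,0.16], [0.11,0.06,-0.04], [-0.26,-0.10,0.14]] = b@[[0.08, 0.11, 0.30], [-0.13, -0.11, 0.12], [0.01, 0.14, 0.28]]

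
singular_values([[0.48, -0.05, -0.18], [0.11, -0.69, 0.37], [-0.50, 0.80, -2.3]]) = [2.56, 0.56, 0.46]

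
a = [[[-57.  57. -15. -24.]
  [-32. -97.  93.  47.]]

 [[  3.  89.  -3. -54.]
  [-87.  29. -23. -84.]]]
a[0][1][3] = 47.0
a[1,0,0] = 3.0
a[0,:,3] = [-24.0, 47.0]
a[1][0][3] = -54.0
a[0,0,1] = 57.0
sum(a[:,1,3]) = -37.0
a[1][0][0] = 3.0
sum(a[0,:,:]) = -28.0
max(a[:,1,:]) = 93.0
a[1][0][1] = 89.0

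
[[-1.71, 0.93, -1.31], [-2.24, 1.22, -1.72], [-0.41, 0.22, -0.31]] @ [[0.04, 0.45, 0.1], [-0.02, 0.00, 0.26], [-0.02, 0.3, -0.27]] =[[-0.06, -1.16, 0.42], [-0.08, -1.52, 0.56], [-0.01, -0.28, 0.10]]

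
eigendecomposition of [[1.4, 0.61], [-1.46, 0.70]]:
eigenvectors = [[(-0.2-0.5j), (-0.2+0.5j)], [0.84+0.00j, (0.84-0j)]]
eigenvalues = [(1.05+0.88j), (1.05-0.88j)]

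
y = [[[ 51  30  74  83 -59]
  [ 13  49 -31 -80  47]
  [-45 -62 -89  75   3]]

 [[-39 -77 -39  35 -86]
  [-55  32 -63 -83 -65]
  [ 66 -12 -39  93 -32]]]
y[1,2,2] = -39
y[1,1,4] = -65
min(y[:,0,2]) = -39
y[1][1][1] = 32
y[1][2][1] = -12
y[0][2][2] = -89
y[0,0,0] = 51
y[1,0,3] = 35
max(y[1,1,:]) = 32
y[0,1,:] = [13, 49, -31, -80, 47]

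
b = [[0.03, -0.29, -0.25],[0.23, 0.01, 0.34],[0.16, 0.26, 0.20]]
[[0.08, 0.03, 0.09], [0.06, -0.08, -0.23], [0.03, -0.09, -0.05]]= b@[[0.54, -0.34, 0.08], [-0.07, -0.13, 0.32], [-0.19, -0.01, -0.74]]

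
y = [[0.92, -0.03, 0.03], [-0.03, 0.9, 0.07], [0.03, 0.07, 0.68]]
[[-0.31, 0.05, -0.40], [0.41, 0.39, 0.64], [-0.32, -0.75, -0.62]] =y @ [[-0.3, 0.11, -0.38],[0.48, 0.53, 0.78],[-0.50, -1.16, -0.98]]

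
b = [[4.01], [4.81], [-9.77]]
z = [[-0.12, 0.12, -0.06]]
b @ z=[[-0.48,  0.48,  -0.24], [-0.58,  0.58,  -0.29], [1.17,  -1.17,  0.59]]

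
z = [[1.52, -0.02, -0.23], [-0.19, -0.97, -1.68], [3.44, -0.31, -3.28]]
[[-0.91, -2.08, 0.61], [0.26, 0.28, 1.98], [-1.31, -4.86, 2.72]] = z @[[-0.64, -1.36, 0.33], [0.39, -0.14, -1.52], [-0.31, 0.07, -0.34]]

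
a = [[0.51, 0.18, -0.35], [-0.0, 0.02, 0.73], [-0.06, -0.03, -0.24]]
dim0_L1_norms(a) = [0.57, 0.23, 1.32]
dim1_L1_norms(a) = [1.04, 0.75, 0.33]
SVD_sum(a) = [[0.16,  0.05,  -0.48], [-0.22,  -0.06,  0.65], [0.07,  0.02,  -0.19]] + [[0.35, 0.13, 0.13], [0.22, 0.08, 0.08], [-0.13, -0.05, -0.05]] + [[0.00, -0.0, 0.0], [0.00, -0.00, 0.00], [0.0, -0.00, 0.0]]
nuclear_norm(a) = 1.37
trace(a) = 0.29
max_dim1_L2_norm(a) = 0.73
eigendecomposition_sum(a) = [[0.53, 0.2, -0.06], [-0.06, -0.02, 0.01], [-0.04, -0.01, 0.00]] + [[-0.02, -0.02, -0.30], [0.06, 0.05, 0.74], [-0.02, -0.02, -0.24]] + [[0.0, 0.0, 0.0], [-0.00, -0.00, -0.01], [0.00, 0.00, 0.00]]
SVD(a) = [[-0.58,-0.81,0.11], [0.78,-0.51,0.36], [-0.23,0.29,0.93]] @ diag([0.8791667466878516, 0.4873036877812648, 0.0009733411934485639]) @ [[-0.32, -0.09, 0.94], [-0.88, -0.34, -0.33], [0.35, -0.94, 0.03]]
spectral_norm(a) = 0.88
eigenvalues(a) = [0.52, -0.22, -0.0]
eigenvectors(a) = [[0.99, -0.36, 0.35], [-0.11, 0.89, -0.94], [-0.07, -0.29, 0.03]]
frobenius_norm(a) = 1.01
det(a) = 0.00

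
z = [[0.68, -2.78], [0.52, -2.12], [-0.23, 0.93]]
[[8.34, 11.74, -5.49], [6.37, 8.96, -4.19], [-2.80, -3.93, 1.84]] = z@[[2.13,1.65,0.51], [-2.48,-3.82,2.10]]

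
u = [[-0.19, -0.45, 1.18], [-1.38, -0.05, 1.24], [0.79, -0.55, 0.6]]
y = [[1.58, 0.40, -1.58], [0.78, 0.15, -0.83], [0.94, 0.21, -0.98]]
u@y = [[0.46, 0.10, -0.48], [-1.05, -0.3, 1.01], [1.38, 0.36, -1.38]]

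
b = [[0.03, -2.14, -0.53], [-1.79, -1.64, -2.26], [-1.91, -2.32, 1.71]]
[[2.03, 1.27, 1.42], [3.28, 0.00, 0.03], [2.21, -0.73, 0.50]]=b @[[-0.51, 0.79, 0.56], [-0.85, -0.52, -0.66], [-0.43, -0.25, 0.02]]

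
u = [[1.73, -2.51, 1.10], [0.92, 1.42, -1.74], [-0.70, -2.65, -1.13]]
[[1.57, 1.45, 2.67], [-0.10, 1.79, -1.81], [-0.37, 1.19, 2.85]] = u @[[0.57,  0.89,  -0.1],[-0.12,  -0.33,  -1.09],[0.26,  -0.83,  0.10]]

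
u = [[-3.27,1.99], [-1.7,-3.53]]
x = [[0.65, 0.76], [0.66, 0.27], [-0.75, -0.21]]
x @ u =[[-3.42, -1.39],[-2.62, 0.36],[2.81, -0.75]]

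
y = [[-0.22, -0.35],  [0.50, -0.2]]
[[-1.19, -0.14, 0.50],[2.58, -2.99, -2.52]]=y@[[5.21, -4.66, -4.48],[0.13, 3.32, 1.38]]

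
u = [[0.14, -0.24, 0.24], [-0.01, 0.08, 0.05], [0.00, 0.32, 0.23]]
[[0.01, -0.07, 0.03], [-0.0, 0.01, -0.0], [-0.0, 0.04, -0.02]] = u @ [[0.07, -0.01, 0.01], [-0.01, 0.18, -0.09], [0.01, -0.09, 0.05]]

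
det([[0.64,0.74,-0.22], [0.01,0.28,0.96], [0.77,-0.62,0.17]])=1.006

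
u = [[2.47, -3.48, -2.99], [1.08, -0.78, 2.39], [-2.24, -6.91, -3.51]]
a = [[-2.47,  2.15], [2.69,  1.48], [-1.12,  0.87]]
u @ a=[[-12.11, -2.44], [-7.44, 3.25], [-9.12, -18.1]]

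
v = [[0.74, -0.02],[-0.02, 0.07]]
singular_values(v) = [0.74, 0.07]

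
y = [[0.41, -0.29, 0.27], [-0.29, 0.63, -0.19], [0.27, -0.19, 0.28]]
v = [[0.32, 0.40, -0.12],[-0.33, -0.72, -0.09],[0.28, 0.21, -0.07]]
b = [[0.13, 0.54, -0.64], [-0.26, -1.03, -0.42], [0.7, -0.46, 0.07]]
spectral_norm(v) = 0.99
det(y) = 0.02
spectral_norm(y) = 0.97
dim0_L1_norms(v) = [0.93, 1.33, 0.28]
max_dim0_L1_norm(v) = 1.33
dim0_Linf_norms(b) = [0.7, 1.03, 0.64]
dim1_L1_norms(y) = [0.97, 1.11, 0.74]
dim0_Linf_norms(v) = [0.33, 0.72, 0.12]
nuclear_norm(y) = 1.32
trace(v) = -0.47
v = y @ b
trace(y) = 1.32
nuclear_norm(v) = 1.28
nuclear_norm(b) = 2.77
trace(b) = -0.83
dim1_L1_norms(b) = [1.31, 1.71, 1.23]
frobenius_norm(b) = 1.65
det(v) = -0.01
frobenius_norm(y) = 1.01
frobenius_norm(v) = 1.02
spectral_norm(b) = 1.25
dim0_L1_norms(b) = [1.09, 2.03, 1.13]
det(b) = -0.72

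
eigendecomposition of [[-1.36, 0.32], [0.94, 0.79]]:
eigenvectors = [[-0.92, -0.14], [0.38, -0.99]]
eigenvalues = [-1.49, 0.92]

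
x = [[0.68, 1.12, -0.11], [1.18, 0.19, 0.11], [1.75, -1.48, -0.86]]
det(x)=1.580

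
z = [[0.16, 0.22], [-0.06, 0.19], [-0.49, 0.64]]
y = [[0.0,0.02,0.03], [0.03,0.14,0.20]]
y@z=[[-0.02,0.02], [-0.1,0.16]]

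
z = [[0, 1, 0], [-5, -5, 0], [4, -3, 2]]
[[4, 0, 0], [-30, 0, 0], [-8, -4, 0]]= z @ [[2, 0, 0], [4, 0, 0], [-2, -2, 0]]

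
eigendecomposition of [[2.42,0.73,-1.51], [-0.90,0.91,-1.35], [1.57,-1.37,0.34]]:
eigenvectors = [[-0.69+0.00j, (-0.69-0j), (0.17+0j)],[-0.02-0.51j, -0.02+0.51j, (0.7+0j)],[(-0.13+0.5j), -0.13-0.50j, (0.69+0j)]]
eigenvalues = [(2.16+1.63j), (2.16-1.63j), (-0.65+0j)]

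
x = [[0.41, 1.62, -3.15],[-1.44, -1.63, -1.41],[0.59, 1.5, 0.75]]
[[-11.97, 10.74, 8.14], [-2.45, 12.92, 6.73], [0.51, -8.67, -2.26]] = x @[[0.02, -0.63, -3.51], [-1.25, -3.01, 1.11], [3.16, -5.04, -2.47]]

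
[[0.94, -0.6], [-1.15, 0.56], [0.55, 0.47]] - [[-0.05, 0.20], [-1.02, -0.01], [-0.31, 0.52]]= [[0.99, -0.8],[-0.13, 0.57],[0.86, -0.05]]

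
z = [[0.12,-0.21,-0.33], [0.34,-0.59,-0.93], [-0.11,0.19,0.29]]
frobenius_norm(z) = 1.28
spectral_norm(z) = 1.28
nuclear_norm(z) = 1.28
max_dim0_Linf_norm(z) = 0.93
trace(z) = -0.18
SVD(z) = [[-0.32,0.08,-0.94], [-0.90,0.27,0.33], [0.29,0.96,-0.02]] @ diag([1.2760361229496742, 0.005576922283981619, 0.0008431283429873271]) @ [[-0.30, 0.51, 0.81], [-0.48, 0.65, -0.59], [0.83, 0.56, -0.05]]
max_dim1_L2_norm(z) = 1.15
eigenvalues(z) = [-0.15, -0.0, -0.03]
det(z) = -0.00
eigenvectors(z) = [[0.32, 0.85, -0.33], [0.9, 0.53, -0.86], [-0.31, -0.02, 0.4]]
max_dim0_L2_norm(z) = 1.03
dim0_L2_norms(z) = [0.38, 0.65, 1.03]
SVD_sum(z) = [[0.12, -0.21, -0.33],[0.34, -0.59, -0.93],[-0.11, 0.19, 0.29]] + [[-0.0, 0.0, -0.0],[-0.0, 0.0, -0.0],[-0.00, 0.00, -0.00]] + [[-0.0, -0.0, 0.00], [0.00, 0.00, -0.00], [-0.00, -0.00, 0.00]]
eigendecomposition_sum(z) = [[0.14, -0.25, -0.42], [0.4, -0.69, -1.17], [-0.14, 0.24, 0.4]] + [[-0.0,0.00,-0.00],  [-0.00,0.00,-0.00],  [0.00,-0.0,0.00]] + [[-0.02,0.04,0.09], [-0.06,0.1,0.24], [0.03,-0.05,-0.11]]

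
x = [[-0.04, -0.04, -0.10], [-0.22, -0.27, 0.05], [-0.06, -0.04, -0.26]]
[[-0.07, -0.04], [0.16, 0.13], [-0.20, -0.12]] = x@[[-0.8, -0.54],  [0.23, 0.06],  [0.90, 0.58]]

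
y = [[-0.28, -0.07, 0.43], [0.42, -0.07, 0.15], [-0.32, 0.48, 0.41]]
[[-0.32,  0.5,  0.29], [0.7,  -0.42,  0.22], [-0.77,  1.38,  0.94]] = y @ [[1.51, -1.02, 0.33],[-0.69, 1.55, 1.23],[0.12, 0.76, 1.1]]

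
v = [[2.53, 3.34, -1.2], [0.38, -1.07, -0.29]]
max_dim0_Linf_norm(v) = 3.34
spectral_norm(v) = 4.39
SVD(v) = [[-0.99, 0.13], [0.13, 0.99]] @ diag([4.391218798438947, 1.0426396617414906]) @ [[-0.56, -0.79, 0.26], [0.67, -0.62, -0.42]]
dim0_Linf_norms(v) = [2.53, 3.34, 1.2]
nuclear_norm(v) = 5.43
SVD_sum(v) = [[2.44, 3.42, -1.15], [-0.31, -0.43, 0.14]] + [[0.09, -0.08, -0.05], [0.69, -0.64, -0.43]]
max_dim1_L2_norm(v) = 4.36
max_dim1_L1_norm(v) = 7.07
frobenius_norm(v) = 4.51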